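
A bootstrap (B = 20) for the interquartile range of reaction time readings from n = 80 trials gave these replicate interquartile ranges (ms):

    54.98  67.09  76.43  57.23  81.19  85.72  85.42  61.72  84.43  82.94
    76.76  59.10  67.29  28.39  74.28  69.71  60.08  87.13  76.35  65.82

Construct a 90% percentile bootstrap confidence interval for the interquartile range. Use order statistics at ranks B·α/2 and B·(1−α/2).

(28.39, 85.72)

Sorted replicates: 28.39, 54.98, 57.23, 59.10, 60.08, 61.72, 65.82, 67.09, 67.29, 69.71, 74.28, 76.35, 76.43, 76.76, 81.19, 82.94, 84.43, 85.42, 85.72, 87.13
α = 0.10; lower rank = 20 × 0.050 = 1; upper rank = 20 × 0.950 = 19.
The 1st smallest replicate is 28.39; the 19th is 85.72.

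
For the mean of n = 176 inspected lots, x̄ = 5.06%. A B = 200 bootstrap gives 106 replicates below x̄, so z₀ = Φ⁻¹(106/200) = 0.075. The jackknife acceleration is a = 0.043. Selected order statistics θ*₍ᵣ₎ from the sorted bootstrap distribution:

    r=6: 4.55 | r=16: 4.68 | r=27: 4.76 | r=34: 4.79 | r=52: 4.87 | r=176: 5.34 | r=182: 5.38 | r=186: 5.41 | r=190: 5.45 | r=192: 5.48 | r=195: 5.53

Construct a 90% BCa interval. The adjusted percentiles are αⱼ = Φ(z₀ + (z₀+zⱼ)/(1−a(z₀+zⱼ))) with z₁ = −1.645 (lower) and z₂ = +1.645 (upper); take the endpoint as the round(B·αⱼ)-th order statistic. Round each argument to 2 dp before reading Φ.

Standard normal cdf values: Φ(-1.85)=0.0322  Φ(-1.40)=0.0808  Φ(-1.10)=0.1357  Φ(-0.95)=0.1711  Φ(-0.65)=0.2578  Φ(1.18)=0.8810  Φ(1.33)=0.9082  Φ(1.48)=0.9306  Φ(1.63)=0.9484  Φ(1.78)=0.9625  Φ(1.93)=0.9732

Lower: z₀ + z₁ = 0.075 + (-1.645) = -1.570; 1 − a(z₀+z₁) = 1 − (0.043)(-1.570) = 1.0675; argument = 0.075 + (-1.570)/1.0675 = -1.3957 → -1.40.
α₁ = Φ(-1.40) = 0.0808; rank = round(200 × 0.0808) = 16; θ*₍16₎ = 4.68.
Upper: z₀ + z₂ = 1.720; 1 − a(z₀+z₂) = 0.9260; argument = 1.9324 → 1.93; α₂ = 0.9732; rank = 195; θ*₍195₎ = 5.53.

(4.68, 5.53)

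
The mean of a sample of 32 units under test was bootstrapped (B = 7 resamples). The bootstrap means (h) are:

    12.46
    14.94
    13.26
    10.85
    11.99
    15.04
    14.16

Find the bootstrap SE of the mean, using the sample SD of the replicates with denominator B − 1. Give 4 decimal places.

Bootstrap SE is the standard deviation of the 7 replicate means.
Mean of replicates: (12.46 + 14.94 + 13.26 + 10.85 + 11.99 + 15.04 + 14.16) / 7 = 92.70000 / 7 = 13.24286
Sum of squared deviations: (−0.78286)² + (+1.69714)² + (+0.01714)² + (−2.39286)² + (−1.25286)² + (+1.79714)² + (+0.91714)² = 14.85974
Variance = 14.85974 / 6 = 2.47662
SE* = √2.47662

SE* = 1.5737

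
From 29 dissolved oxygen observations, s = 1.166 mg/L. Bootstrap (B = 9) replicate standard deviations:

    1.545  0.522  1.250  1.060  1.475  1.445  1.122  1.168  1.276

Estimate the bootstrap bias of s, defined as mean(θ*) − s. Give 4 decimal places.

mean(θ*) = (1.545 + 0.522 + 1.250 + 1.060 + 1.475 + 1.445 + 1.122 + 1.168 + 1.276) / 9 = 1.20700
bias = 1.20700 − 1.166

bias = +0.0410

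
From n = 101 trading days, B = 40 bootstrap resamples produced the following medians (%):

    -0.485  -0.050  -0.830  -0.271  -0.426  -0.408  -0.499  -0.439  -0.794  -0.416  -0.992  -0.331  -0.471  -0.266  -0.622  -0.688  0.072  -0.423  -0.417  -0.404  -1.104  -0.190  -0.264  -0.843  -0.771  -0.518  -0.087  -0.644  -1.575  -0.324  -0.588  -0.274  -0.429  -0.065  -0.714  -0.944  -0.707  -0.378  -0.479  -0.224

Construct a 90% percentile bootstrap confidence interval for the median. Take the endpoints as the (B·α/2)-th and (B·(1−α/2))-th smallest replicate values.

(-1.104, -0.065)

Sorted replicates: -1.575, -1.104, -0.992, -0.944, -0.843, -0.830, -0.794, -0.771, -0.714, -0.707, -0.688, -0.644, -0.622, -0.588, -0.518, -0.499, -0.485, -0.479, -0.471, -0.439, -0.429, -0.426, -0.423, -0.417, -0.416, -0.408, -0.404, -0.378, -0.331, -0.324, -0.274, -0.271, -0.266, -0.264, -0.224, -0.190, -0.087, -0.065, -0.050, 0.072
α = 0.10; lower rank = 40 × 0.050 = 2; upper rank = 40 × 0.950 = 38.
The 2nd smallest replicate is -1.104; the 38th is -0.065.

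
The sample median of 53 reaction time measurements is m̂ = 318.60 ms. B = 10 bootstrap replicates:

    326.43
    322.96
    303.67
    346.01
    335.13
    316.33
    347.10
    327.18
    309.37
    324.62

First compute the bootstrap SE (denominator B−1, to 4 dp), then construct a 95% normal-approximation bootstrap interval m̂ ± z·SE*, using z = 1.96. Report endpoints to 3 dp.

Mean of replicates = 325.8800; sum of squared deviations = 1810.2410; SE* = √(1810.2410/9) = 14.1823
Margin = 1.96 × 14.1823 = 27.7973
Interval: 318.60 ± 27.7973

(290.803, 346.397)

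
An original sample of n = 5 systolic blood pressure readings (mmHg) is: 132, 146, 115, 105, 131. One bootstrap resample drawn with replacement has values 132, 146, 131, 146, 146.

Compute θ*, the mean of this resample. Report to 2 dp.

θ* = 140.20

Mean = (132 + 146 + 131 + 146 + 146) / 5 = 701.0 / 5 = 140.20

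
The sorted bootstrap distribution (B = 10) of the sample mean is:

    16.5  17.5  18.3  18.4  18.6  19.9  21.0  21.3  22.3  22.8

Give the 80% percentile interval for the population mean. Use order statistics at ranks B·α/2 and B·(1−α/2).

α = 0.20; lower rank = 10 × 0.100 = 1; upper rank = 10 × 0.900 = 9.
The 1st smallest replicate is 16.5; the 9th is 22.3.

(16.5, 22.3)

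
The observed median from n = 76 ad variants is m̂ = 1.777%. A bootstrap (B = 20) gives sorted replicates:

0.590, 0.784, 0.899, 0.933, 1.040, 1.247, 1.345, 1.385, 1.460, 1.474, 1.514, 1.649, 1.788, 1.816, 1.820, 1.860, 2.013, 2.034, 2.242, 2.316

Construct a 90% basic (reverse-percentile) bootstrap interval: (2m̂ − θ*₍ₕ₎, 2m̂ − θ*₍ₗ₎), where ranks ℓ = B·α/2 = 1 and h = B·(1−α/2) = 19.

Percentile endpoints at ranks 1 and 19: θ*₍1₎ = 0.590, θ*₍19₎ = 2.242.
Basic interval reflects these around m̂:
  lower = 2 × 1.777 − 2.242 = 1.312
  upper = 2 × 1.777 − 0.590 = 2.964

(1.312, 2.964)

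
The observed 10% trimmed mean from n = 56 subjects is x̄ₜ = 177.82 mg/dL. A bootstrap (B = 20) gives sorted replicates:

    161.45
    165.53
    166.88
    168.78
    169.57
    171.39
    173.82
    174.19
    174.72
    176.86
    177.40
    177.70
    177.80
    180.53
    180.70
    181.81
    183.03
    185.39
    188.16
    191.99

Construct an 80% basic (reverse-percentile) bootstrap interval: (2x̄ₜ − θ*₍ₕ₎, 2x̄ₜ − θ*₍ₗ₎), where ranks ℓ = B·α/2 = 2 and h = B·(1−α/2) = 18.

(170.25, 190.11)

Percentile endpoints at ranks 2 and 18: θ*₍2₎ = 165.53, θ*₍18₎ = 185.39.
Basic interval reflects these around x̄ₜ:
  lower = 2 × 177.82 − 185.39 = 170.25
  upper = 2 × 177.82 − 165.53 = 190.11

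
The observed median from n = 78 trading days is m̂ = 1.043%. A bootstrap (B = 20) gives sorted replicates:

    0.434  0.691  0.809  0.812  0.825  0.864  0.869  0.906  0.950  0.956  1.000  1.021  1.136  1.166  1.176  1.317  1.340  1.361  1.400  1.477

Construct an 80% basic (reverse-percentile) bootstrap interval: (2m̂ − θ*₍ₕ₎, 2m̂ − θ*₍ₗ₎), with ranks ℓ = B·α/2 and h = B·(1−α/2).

Percentile endpoints at ranks 2 and 18: θ*₍2₎ = 0.691, θ*₍18₎ = 1.361.
Basic interval reflects these around m̂:
  lower = 2 × 1.043 − 1.361 = 0.725
  upper = 2 × 1.043 − 0.691 = 1.395

(0.725, 1.395)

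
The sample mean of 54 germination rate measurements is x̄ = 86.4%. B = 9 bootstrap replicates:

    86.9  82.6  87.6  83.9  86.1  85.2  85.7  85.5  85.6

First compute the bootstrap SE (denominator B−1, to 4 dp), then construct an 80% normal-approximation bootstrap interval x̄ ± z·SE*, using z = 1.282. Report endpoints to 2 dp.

Mean of replicates = 85.4556; sum of squared deviations = 17.8222; SE* = √(17.8222/8) = 1.4926
Margin = 1.282 × 1.4926 = 1.914
Interval: 86.4 ± 1.914

(84.49, 88.31)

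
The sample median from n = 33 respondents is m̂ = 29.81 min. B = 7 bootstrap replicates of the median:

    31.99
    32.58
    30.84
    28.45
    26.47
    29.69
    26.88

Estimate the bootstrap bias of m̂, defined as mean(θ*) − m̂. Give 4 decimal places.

mean(θ*) = (31.99 + 32.58 + 30.84 + 28.45 + 26.47 + 29.69 + 26.88) / 7 = 29.55714
bias = 29.55714 − 29.81

bias = −0.2529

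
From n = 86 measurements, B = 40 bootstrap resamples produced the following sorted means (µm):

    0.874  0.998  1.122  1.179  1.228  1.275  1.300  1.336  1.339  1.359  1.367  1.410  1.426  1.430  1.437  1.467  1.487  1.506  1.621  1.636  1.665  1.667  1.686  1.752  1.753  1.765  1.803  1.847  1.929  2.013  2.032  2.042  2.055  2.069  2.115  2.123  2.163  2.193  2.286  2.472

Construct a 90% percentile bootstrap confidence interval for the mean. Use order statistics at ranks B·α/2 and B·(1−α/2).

α = 0.10; lower rank = 40 × 0.050 = 2; upper rank = 40 × 0.950 = 38.
The 2nd smallest replicate is 0.998; the 38th is 2.193.

(0.998, 2.193)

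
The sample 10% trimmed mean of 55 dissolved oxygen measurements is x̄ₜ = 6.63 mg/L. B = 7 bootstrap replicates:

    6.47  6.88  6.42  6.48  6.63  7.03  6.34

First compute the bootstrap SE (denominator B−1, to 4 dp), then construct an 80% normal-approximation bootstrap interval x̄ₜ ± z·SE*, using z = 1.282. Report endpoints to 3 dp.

(6.301, 6.959)

Mean of replicates = 6.6071; sum of squared deviations = 0.3951; SE* = √(0.3951/6) = 0.2566
Margin = 1.282 × 0.2566 = 0.3290
Interval: 6.63 ± 0.3290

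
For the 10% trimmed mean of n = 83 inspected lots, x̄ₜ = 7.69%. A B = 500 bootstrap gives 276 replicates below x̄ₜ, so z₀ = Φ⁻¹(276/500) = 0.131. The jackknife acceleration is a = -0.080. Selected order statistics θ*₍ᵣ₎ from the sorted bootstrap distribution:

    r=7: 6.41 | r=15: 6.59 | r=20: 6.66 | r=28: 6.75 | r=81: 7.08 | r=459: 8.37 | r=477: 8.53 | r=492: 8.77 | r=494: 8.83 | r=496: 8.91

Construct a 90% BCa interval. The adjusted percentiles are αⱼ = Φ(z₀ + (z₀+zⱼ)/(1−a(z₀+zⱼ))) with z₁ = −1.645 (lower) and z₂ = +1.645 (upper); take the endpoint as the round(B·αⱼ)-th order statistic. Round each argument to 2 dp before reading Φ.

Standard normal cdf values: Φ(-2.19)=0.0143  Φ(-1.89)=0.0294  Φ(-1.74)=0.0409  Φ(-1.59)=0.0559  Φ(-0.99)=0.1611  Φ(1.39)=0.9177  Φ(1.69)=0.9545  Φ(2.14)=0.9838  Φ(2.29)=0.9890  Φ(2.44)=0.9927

Lower: z₀ + z₁ = 0.131 + (-1.645) = -1.514; 1 − a(z₀+z₁) = 1 − (-0.080)(-1.514) = 0.8789; argument = 0.131 + (-1.514)/0.8789 = -1.5916 → -1.59.
α₁ = Φ(-1.59) = 0.0559; rank = round(500 × 0.0559) = 28; θ*₍28₎ = 6.75.
Upper: z₀ + z₂ = 1.776; 1 − a(z₀+z₂) = 1.1421; argument = 1.6861 → 1.69; α₂ = 0.9545; rank = 477; θ*₍477₎ = 8.53.

(6.75, 8.53)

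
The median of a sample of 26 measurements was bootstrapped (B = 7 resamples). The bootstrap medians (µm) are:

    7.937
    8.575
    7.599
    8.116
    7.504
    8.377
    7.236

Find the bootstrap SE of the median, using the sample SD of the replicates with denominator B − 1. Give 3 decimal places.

SE* = 0.486

Bootstrap SE is the standard deviation of the 7 replicate medians.
Mean of replicates: (7.937 + 8.575 + 7.599 + 8.116 + 7.504 + 8.377 + 7.236) / 7 = 55.3440 / 7 = 7.9063
Sum of squared deviations: (+0.0307)² + (+0.6687)² + (−0.3073)² + (+0.2097)² + (−0.4023)² + (+0.4707)² + (−0.6703)² = 1.4192
Variance = 1.4192 / 6 = 0.2365
SE* = √0.2365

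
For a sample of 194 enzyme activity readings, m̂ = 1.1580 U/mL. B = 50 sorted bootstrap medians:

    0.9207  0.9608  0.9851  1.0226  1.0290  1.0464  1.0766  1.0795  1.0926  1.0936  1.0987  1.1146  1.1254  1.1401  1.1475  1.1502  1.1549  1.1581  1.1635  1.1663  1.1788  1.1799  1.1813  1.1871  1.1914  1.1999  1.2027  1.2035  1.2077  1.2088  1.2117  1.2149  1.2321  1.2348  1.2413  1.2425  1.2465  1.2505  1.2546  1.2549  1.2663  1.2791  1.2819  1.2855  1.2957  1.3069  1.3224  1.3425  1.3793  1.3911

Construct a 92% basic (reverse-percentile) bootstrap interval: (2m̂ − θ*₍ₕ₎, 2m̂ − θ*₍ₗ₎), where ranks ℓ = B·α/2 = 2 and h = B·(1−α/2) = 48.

Percentile endpoints at ranks 2 and 48: θ*₍2₎ = 0.9608, θ*₍48₎ = 1.3425.
Basic interval reflects these around m̂:
  lower = 2 × 1.1580 − 1.3425 = 0.9735
  upper = 2 × 1.1580 − 0.9608 = 1.3552

(0.9735, 1.3552)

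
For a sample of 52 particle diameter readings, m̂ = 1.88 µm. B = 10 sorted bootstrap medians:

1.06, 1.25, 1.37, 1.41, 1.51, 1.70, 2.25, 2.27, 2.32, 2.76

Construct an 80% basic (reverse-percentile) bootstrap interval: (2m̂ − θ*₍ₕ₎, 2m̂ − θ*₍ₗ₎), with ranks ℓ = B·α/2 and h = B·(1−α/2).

Percentile endpoints at ranks 1 and 9: θ*₍1₎ = 1.06, θ*₍9₎ = 2.32.
Basic interval reflects these around m̂:
  lower = 2 × 1.88 − 2.32 = 1.44
  upper = 2 × 1.88 − 1.06 = 2.70

(1.44, 2.70)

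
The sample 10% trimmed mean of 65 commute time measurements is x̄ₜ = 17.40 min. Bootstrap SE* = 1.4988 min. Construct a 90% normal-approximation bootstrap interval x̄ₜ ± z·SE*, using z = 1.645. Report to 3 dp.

(14.934, 19.866)

Margin = 1.645 × 1.4988 = 2.4655
Interval: 17.40 ± 2.4655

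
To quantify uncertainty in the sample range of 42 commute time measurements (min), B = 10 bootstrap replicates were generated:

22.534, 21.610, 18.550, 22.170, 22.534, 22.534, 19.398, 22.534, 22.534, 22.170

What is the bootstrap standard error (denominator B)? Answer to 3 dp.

Bootstrap SE is the standard deviation of the 10 replicate ranges.
Mean of replicates: (22.534 + 21.610 + 18.550 + 22.170 + 22.534 + 22.534 + 19.398 + 22.534 + 22.534 + 22.170) / 10 = 216.5680 / 10 = 21.6568
Sum of squared deviations: (+0.8772)² + (−0.0468)² + (−3.1068)² + (+0.5132)² + (+0.8772)² + (+0.8772)² + (−2.2588)² + (+0.8772)² + (+0.8772)² + (+0.5132)² = 19.1307
Variance = 19.1307 / 10 = 1.9131
SE* = √1.9131

SE* = 1.383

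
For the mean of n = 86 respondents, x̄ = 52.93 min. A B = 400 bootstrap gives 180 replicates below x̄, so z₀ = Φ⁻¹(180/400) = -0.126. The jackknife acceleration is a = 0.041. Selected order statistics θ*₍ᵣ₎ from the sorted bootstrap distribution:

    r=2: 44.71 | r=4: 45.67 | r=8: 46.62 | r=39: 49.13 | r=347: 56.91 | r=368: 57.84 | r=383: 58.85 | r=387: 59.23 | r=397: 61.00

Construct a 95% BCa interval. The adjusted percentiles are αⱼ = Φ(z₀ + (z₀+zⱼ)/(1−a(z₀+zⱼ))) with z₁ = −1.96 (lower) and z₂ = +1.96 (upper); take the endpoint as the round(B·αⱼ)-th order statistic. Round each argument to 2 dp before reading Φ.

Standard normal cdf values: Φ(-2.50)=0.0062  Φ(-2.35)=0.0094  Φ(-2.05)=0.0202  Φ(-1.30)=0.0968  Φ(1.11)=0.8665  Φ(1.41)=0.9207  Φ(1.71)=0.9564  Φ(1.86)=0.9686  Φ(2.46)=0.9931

Lower: z₀ + z₁ = -0.126 + (-1.960) = -2.086; 1 − a(z₀+z₁) = 1 − (0.041)(-2.086) = 1.0855; argument = -0.126 + (-2.086)/1.0855 = -2.0476 → -2.05.
α₁ = Φ(-2.05) = 0.0202; rank = round(400 × 0.0202) = 8; θ*₍8₎ = 46.62.
Upper: z₀ + z₂ = 1.834; 1 − a(z₀+z₂) = 0.9248; argument = 1.8571 → 1.86; α₂ = 0.9686; rank = 387; θ*₍387₎ = 59.23.

(46.62, 59.23)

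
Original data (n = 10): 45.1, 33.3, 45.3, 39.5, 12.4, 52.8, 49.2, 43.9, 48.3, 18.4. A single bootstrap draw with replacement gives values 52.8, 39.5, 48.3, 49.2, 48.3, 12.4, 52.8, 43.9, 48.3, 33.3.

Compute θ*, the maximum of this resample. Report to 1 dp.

θ* = 52.8

Maximum = 52.8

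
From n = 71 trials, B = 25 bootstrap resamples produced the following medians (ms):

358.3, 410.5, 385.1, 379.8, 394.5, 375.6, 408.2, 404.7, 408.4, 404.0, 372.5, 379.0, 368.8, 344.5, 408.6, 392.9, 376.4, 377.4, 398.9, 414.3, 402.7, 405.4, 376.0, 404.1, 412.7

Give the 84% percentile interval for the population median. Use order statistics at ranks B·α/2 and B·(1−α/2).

Sorted replicates: 344.5, 358.3, 368.8, 372.5, 375.6, 376.0, 376.4, 377.4, 379.0, 379.8, 385.1, 392.9, 394.5, 398.9, 402.7, 404.0, 404.1, 404.7, 405.4, 408.2, 408.4, 408.6, 410.5, 412.7, 414.3
α = 0.16; lower rank = 25 × 0.080 = 2; upper rank = 25 × 0.920 = 23.
The 2nd smallest replicate is 358.3; the 23rd is 410.5.

(358.3, 410.5)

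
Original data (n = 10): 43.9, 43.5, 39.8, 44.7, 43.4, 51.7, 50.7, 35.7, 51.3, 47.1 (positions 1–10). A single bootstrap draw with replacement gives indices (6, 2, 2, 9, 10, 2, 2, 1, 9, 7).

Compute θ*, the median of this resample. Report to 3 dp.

θ* = 45.500

Resample values: 51.7, 43.5, 43.5, 51.3, 47.1, 43.5, 43.5, 43.9, 51.3, 50.7.
Sorted: 43.5, 43.5, 43.5, 43.5, 43.9, 47.1, 50.7, 51.3, 51.3, 51.7
Median = average of the two middle values = 45.500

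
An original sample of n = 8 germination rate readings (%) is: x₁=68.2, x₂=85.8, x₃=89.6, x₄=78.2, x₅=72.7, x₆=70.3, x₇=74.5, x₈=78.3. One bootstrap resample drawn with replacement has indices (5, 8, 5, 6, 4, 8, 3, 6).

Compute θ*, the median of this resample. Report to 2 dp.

Resample values: 72.7, 78.3, 72.7, 70.3, 78.2, 78.3, 89.6, 70.3.
Sorted: 70.3, 70.3, 72.7, 72.7, 78.2, 78.3, 78.3, 89.6
Median = average of the two middle values = 75.45

θ* = 75.45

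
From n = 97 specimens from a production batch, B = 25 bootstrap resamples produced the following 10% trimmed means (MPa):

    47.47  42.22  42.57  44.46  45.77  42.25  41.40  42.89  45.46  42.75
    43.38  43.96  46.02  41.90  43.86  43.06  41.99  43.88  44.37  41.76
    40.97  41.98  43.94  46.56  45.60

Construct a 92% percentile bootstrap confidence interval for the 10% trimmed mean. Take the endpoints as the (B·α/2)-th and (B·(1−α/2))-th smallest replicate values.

Sorted replicates: 40.97, 41.40, 41.76, 41.90, 41.98, 41.99, 42.22, 42.25, 42.57, 42.75, 42.89, 43.06, 43.38, 43.86, 43.88, 43.94, 43.96, 44.37, 44.46, 45.46, 45.60, 45.77, 46.02, 46.56, 47.47
α = 0.08; lower rank = 25 × 0.040 = 1; upper rank = 25 × 0.960 = 24.
The 1st smallest replicate is 40.97; the 24th is 46.56.

(40.97, 46.56)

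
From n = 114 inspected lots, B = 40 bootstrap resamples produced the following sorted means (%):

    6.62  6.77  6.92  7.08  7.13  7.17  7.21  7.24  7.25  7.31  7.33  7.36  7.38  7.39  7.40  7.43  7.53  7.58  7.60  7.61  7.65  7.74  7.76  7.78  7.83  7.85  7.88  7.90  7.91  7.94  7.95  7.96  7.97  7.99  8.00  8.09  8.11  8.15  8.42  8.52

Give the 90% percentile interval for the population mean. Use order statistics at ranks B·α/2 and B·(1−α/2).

(6.77, 8.15)

α = 0.10; lower rank = 40 × 0.050 = 2; upper rank = 40 × 0.950 = 38.
The 2nd smallest replicate is 6.77; the 38th is 8.15.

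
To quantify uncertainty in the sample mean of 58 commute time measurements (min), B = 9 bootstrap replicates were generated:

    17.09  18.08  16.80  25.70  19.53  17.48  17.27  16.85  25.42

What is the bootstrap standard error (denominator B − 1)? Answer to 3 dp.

Bootstrap SE is the standard deviation of the 9 replicate means.
Mean of replicates: (17.09 + 18.08 + 16.80 + 25.70 + 19.53 + 17.48 + 17.27 + 16.85 + 25.42) / 9 = 174.2200 / 9 = 19.3578
Sum of squared deviations: (−2.2678)² + (−1.2778)² + (−2.5578)² + (+6.3422)² + (+0.1722)² + (−1.8778)² + (−2.0878)² + (−2.5078)² + (+6.0622)² = 104.4956
Variance = 104.4956 / 8 = 13.0619
SE* = √13.0619

SE* = 3.614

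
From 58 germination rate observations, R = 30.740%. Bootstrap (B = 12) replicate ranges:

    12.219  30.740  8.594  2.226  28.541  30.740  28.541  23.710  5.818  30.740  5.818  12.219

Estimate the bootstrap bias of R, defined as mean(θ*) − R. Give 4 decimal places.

bias = −12.4145

mean(θ*) = (12.219 + 30.740 + 8.594 + 2.226 + 28.541 + 30.740 + 28.541 + 23.710 + 5.818 + 30.740 + 5.818 + 12.219) / 12 = 18.32550
bias = 18.32550 − 30.740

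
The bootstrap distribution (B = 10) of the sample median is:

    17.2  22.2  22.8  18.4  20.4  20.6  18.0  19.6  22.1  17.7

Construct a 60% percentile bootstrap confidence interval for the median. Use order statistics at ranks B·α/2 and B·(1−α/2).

(17.7, 22.1)

Sorted replicates: 17.2, 17.7, 18.0, 18.4, 19.6, 20.4, 20.6, 22.1, 22.2, 22.8
α = 0.40; lower rank = 10 × 0.200 = 2; upper rank = 10 × 0.800 = 8.
The 2nd smallest replicate is 17.7; the 8th is 22.1.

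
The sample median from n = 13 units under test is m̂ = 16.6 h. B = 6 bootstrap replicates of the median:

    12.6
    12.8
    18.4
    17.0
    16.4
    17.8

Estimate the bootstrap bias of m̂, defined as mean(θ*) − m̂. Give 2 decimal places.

bias = −0.77

mean(θ*) = (12.6 + 12.8 + 18.4 + 17.0 + 16.4 + 17.8) / 6 = 15.833
bias = 15.833 − 16.6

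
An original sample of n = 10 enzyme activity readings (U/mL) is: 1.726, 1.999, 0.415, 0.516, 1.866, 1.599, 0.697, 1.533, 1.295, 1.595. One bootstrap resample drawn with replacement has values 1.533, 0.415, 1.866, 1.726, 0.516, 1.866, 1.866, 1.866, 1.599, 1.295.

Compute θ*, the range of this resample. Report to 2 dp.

θ* = 1.45

Range = 1.866 − 0.415 = 1.45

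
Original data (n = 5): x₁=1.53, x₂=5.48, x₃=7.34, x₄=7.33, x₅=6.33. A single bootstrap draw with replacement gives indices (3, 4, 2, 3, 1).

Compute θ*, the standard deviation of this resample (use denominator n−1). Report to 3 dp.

θ* = 2.521

Resample values: 7.34, 7.33, 5.48, 7.34, 1.53.
Mean = 5.8040; sum of squared deviations = 25.4193
s² = 25.4193 / 4 = 6.3548
s = √6.3548 = 2.521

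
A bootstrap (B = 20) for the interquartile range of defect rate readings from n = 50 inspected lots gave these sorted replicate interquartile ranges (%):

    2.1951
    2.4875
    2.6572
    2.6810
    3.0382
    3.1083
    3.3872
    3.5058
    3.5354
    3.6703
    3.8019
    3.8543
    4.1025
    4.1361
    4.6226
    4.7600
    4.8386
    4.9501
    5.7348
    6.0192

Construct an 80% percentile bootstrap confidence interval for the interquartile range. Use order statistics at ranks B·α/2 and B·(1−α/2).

α = 0.20; lower rank = 20 × 0.100 = 2; upper rank = 20 × 0.900 = 18.
The 2nd smallest replicate is 2.4875; the 18th is 4.9501.

(2.4875, 4.9501)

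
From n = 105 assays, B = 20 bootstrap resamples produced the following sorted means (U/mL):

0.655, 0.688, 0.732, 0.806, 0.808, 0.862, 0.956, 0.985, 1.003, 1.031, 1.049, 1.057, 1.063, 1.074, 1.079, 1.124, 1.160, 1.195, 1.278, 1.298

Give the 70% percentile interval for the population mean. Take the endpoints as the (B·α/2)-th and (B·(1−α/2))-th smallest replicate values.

α = 0.30; lower rank = 20 × 0.150 = 3; upper rank = 20 × 0.850 = 17.
The 3rd smallest replicate is 0.732; the 17th is 1.160.

(0.732, 1.160)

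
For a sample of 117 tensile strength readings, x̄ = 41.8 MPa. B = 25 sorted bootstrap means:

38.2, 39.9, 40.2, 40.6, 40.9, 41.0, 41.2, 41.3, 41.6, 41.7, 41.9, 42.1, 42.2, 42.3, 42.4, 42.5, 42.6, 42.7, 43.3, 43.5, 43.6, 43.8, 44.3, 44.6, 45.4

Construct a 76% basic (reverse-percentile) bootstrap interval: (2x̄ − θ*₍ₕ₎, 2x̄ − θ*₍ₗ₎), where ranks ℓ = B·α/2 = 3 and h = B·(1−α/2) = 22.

(39.8, 43.4)

Percentile endpoints at ranks 3 and 22: θ*₍3₎ = 40.2, θ*₍22₎ = 43.8.
Basic interval reflects these around x̄:
  lower = 2 × 41.8 − 43.8 = 39.8
  upper = 2 × 41.8 − 40.2 = 43.4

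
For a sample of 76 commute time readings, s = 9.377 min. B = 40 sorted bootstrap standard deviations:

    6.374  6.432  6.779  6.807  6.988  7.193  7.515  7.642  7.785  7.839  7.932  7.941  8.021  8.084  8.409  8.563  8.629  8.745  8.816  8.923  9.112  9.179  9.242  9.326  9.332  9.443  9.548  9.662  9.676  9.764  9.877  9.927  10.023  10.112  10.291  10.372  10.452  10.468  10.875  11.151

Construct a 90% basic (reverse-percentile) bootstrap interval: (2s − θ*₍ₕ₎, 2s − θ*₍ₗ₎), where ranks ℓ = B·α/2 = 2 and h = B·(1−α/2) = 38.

Percentile endpoints at ranks 2 and 38: θ*₍2₎ = 6.432, θ*₍38₎ = 10.468.
Basic interval reflects these around s:
  lower = 2 × 9.377 − 10.468 = 8.286
  upper = 2 × 9.377 − 6.432 = 12.322

(8.286, 12.322)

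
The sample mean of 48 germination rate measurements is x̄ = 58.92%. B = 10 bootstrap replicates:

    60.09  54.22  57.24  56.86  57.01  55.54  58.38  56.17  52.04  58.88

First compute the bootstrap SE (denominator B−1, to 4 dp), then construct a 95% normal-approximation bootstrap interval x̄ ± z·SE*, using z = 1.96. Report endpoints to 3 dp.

Mean of replicates = 56.6430; sum of squared deviations = 48.9402; SE* = √(48.9402/9) = 2.3319
Margin = 1.96 × 2.3319 = 4.5705
Interval: 58.92 ± 4.5705

(54.349, 63.491)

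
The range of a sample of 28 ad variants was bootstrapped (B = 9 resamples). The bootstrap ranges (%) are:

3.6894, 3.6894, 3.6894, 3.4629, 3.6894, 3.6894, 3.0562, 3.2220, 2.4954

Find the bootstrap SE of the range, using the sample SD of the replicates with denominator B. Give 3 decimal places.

Bootstrap SE is the standard deviation of the 9 replicate ranges.
Mean of replicates: (3.6894 + 3.6894 + 3.6894 + 3.4629 + 3.6894 + 3.6894 + 3.0562 + 3.2220 + 2.4954) / 9 = 30.68350 / 9 = 3.40928
Sum of squared deviations: (+0.28012)² + (+0.28012)² + (+0.28012)² + (+0.05362)² + (+0.28012)² + (+0.28012)² + (−0.35308)² + (−0.18728)² + (−0.91388)² = 1.39013
Variance = 1.39013 / 9 = 0.15446
SE* = √0.15446

SE* = 0.393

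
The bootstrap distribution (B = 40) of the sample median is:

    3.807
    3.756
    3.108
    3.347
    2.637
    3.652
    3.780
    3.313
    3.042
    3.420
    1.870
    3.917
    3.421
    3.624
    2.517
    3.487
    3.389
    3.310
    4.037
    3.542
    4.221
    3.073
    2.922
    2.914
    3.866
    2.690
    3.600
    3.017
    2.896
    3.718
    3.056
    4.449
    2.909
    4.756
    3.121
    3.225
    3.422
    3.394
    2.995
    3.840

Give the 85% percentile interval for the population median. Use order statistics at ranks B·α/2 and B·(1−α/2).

(2.637, 4.037)

Sorted replicates: 1.870, 2.517, 2.637, 2.690, 2.896, 2.909, 2.914, 2.922, 2.995, 3.017, 3.042, 3.056, 3.073, 3.108, 3.121, 3.225, 3.310, 3.313, 3.347, 3.389, 3.394, 3.420, 3.421, 3.422, 3.487, 3.542, 3.600, 3.624, 3.652, 3.718, 3.756, 3.780, 3.807, 3.840, 3.866, 3.917, 4.037, 4.221, 4.449, 4.756
α = 0.15; lower rank = 40 × 0.075 = 3; upper rank = 40 × 0.925 = 37.
The 3rd smallest replicate is 2.637; the 37th is 4.037.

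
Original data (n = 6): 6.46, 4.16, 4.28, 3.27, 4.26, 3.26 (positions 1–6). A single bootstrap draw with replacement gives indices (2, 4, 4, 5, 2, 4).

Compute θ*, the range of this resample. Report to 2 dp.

Resample values: 4.16, 3.27, 3.27, 4.26, 4.16, 3.27.
Range = 4.26 − 3.27 = 0.99

θ* = 0.99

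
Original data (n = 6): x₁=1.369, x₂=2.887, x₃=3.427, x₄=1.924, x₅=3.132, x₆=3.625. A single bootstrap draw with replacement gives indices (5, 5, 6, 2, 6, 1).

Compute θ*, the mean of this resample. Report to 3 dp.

θ* = 2.962

Resample values: 3.132, 3.132, 3.625, 2.887, 3.625, 1.369.
Mean = (3.132 + 3.132 + 3.625 + 2.887 + 3.625 + 1.369) / 6 = 17.7700 / 6 = 2.962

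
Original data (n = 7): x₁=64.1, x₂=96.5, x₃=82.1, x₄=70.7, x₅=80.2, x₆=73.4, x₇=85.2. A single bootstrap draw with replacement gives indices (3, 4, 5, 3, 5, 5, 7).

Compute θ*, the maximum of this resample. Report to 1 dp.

Resample values: 82.1, 70.7, 80.2, 82.1, 80.2, 80.2, 85.2.
Maximum = 85.2

θ* = 85.2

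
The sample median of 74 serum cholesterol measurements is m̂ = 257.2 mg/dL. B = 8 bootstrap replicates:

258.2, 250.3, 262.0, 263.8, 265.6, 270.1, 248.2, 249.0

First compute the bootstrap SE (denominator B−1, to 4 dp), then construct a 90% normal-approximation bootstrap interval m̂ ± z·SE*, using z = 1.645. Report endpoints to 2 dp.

(243.45, 270.95)

Mean of replicates = 258.4000; sum of squared deviations = 488.9000; SE* = √(488.9000/7) = 8.3572
Margin = 1.645 × 8.3572 = 13.748
Interval: 257.2 ± 13.748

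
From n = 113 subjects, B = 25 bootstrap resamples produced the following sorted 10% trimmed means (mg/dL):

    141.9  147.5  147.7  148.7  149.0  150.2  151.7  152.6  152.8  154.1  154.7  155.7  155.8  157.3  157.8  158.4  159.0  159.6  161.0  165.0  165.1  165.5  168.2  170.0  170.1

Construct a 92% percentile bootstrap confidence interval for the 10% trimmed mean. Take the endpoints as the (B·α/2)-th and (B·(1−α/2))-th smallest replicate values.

(141.9, 170.0)

α = 0.08; lower rank = 25 × 0.040 = 1; upper rank = 25 × 0.960 = 24.
The 1st smallest replicate is 141.9; the 24th is 170.0.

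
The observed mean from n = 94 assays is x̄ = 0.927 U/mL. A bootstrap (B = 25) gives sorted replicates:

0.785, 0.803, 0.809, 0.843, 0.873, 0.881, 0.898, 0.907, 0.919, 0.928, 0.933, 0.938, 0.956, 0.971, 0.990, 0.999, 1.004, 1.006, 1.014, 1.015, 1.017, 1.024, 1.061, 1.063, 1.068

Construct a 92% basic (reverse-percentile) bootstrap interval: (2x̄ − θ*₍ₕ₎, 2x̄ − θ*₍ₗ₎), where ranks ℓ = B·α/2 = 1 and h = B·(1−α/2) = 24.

Percentile endpoints at ranks 1 and 24: θ*₍1₎ = 0.785, θ*₍24₎ = 1.063.
Basic interval reflects these around x̄:
  lower = 2 × 0.927 − 1.063 = 0.791
  upper = 2 × 0.927 − 0.785 = 1.069

(0.791, 1.069)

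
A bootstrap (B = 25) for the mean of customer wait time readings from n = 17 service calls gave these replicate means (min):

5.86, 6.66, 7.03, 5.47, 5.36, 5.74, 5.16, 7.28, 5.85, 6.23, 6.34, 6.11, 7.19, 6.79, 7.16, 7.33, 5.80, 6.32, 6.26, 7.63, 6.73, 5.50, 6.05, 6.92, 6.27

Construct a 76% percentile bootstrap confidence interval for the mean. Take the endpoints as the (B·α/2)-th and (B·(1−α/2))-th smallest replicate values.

(5.47, 7.19)

Sorted replicates: 5.16, 5.36, 5.47, 5.50, 5.74, 5.80, 5.85, 5.86, 6.05, 6.11, 6.23, 6.26, 6.27, 6.32, 6.34, 6.66, 6.73, 6.79, 6.92, 7.03, 7.16, 7.19, 7.28, 7.33, 7.63
α = 0.24; lower rank = 25 × 0.120 = 3; upper rank = 25 × 0.880 = 22.
The 3rd smallest replicate is 5.47; the 22nd is 7.19.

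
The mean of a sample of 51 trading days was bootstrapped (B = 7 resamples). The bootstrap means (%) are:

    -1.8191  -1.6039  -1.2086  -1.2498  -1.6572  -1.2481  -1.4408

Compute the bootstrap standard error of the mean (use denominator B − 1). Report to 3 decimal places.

Bootstrap SE is the standard deviation of the 7 replicate means.
Mean of replicates: ((-1.8191) + (-1.6039) + (-1.2086) + (-1.2498) + (-1.6572) + (-1.2481) + (-1.4408)) / 7 = -10.22750 / 7 = -1.46107
Sum of squared deviations: (−0.35803)² + (−0.14283)² + (+0.25247)² + (+0.21127)² + (−0.19613)² + (+0.21297)² + (+0.02027)² = 0.34120
Variance = 0.34120 / 6 = 0.05687
SE* = √0.05687

SE* = 0.238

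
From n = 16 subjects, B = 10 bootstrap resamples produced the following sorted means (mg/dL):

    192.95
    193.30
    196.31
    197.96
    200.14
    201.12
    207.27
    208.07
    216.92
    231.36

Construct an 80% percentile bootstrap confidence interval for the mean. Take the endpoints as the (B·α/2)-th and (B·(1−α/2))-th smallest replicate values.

α = 0.20; lower rank = 10 × 0.100 = 1; upper rank = 10 × 0.900 = 9.
The 1st smallest replicate is 192.95; the 9th is 216.92.

(192.95, 216.92)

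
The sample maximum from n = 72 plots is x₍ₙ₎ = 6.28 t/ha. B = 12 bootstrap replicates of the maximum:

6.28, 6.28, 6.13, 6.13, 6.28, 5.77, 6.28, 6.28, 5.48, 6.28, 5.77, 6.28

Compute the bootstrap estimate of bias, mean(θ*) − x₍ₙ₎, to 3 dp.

mean(θ*) = (6.28 + 6.28 + 6.13 + 6.13 + 6.28 + 5.77 + 6.28 + 6.28 + 5.48 + 6.28 + 5.77 + 6.28) / 12 = 6.1033
bias = 6.1033 − 6.28

bias = −0.177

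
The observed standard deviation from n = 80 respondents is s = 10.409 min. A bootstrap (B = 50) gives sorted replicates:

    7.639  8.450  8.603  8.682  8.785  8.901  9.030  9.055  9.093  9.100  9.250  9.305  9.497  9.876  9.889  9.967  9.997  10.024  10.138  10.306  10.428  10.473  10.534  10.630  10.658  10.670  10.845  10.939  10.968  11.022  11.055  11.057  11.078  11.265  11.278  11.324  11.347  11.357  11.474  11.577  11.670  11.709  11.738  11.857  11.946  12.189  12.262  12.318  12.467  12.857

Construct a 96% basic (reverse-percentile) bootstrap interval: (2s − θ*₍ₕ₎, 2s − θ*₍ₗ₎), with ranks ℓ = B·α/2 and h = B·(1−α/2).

Percentile endpoints at ranks 1 and 49: θ*₍1₎ = 7.639, θ*₍49₎ = 12.467.
Basic interval reflects these around s:
  lower = 2 × 10.409 − 12.467 = 8.351
  upper = 2 × 10.409 − 7.639 = 13.179

(8.351, 13.179)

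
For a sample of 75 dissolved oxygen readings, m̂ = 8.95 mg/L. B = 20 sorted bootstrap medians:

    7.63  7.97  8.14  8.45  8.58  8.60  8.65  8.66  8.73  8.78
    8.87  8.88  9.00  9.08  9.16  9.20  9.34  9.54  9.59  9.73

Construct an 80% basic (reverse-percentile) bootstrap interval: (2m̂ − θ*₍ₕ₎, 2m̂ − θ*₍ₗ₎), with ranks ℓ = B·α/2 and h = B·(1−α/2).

Percentile endpoints at ranks 2 and 18: θ*₍2₎ = 7.97, θ*₍18₎ = 9.54.
Basic interval reflects these around m̂:
  lower = 2 × 8.95 − 9.54 = 8.36
  upper = 2 × 8.95 − 7.97 = 9.93

(8.36, 9.93)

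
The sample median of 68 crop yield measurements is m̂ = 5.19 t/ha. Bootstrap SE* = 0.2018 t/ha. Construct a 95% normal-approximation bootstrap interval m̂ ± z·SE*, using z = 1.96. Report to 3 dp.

(4.794, 5.586)

Margin = 1.96 × 0.2018 = 0.3955
Interval: 5.19 ± 0.3955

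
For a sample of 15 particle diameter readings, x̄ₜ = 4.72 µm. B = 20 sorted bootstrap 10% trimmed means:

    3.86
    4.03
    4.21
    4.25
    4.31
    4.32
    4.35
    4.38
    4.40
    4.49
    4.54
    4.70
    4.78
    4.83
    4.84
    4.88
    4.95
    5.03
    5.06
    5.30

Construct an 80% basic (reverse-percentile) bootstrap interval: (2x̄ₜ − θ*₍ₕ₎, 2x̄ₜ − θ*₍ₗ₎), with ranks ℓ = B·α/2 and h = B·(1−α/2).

Percentile endpoints at ranks 2 and 18: θ*₍2₎ = 4.03, θ*₍18₎ = 5.03.
Basic interval reflects these around x̄ₜ:
  lower = 2 × 4.72 − 5.03 = 4.41
  upper = 2 × 4.72 − 4.03 = 5.41

(4.41, 5.41)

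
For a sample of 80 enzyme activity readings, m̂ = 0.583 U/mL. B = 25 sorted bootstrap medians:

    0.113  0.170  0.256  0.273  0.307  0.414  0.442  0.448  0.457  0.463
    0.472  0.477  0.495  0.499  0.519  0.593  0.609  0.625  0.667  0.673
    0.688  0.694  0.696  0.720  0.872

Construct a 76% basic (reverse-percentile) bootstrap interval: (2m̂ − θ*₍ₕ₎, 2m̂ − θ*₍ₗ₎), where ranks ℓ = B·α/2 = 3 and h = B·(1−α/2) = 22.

Percentile endpoints at ranks 3 and 22: θ*₍3₎ = 0.256, θ*₍22₎ = 0.694.
Basic interval reflects these around m̂:
  lower = 2 × 0.583 − 0.694 = 0.472
  upper = 2 × 0.583 − 0.256 = 0.910

(0.472, 0.910)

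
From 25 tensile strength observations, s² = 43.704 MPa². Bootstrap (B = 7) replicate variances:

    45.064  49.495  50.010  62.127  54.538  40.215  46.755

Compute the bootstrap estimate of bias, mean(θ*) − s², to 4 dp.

bias = +6.0394

mean(θ*) = (45.064 + 49.495 + 50.010 + 62.127 + 54.538 + 40.215 + 46.755) / 7 = 49.74343
bias = 49.74343 − 43.704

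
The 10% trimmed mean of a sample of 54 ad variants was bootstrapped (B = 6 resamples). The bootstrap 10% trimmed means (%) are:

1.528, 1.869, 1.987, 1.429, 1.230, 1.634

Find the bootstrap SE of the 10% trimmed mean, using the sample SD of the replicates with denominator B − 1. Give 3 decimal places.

Bootstrap SE is the standard deviation of the 6 replicate 10% trimmed means.
Mean of replicates: (1.528 + 1.869 + 1.987 + 1.429 + 1.230 + 1.634) / 6 = 9.6770 / 6 = 1.6128
Sum of squared deviations: (−0.0848)² + (+0.2562)² + (+0.3742)² + (−0.1838)² + (−0.3828)² + (+0.0212)² = 0.3936
Variance = 0.3936 / 5 = 0.0787
SE* = √0.0787

SE* = 0.281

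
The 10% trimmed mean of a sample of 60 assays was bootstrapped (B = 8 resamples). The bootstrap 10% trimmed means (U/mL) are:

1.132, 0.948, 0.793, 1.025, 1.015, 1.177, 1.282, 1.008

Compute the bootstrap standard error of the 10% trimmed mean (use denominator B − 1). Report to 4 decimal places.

Bootstrap SE is the standard deviation of the 8 replicate 10% trimmed means.
Mean of replicates: (1.132 + 0.948 + 0.793 + 1.025 + 1.015 + 1.177 + 1.282 + 1.008) / 8 = 8.38000 / 8 = 1.04750
Sum of squared deviations: (+0.08450)² + (−0.09950)² + (−0.25450)² + (−0.02250)² + (−0.03250)² + (+0.12950)² + (+0.23450)² + (−0.03950)² = 0.15669
Variance = 0.15669 / 7 = 0.02238
SE* = √0.02238

SE* = 0.1496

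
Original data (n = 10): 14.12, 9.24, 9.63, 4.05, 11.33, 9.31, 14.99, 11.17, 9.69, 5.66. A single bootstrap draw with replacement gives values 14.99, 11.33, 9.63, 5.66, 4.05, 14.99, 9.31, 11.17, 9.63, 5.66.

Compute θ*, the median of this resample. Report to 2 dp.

Sorted: 4.05, 5.66, 5.66, 9.31, 9.63, 9.63, 11.17, 11.33, 14.99, 14.99
Median = average of the two middle values = 9.63

θ* = 9.63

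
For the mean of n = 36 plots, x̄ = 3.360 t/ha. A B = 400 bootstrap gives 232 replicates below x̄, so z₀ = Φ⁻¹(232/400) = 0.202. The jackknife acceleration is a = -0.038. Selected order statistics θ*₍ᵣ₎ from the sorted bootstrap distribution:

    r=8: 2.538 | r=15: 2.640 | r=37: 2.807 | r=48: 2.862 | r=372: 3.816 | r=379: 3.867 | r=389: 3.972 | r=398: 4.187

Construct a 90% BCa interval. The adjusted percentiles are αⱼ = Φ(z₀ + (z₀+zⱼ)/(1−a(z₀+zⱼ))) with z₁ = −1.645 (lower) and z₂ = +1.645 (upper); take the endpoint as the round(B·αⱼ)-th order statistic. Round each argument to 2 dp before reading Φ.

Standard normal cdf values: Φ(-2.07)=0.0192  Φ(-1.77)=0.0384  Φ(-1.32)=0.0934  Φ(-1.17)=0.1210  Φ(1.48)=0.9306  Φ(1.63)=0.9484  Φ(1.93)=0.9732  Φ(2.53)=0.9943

(2.807, 3.972)

Lower: z₀ + z₁ = 0.202 + (-1.645) = -1.443; 1 − a(z₀+z₁) = 1 − (-0.038)(-1.443) = 0.9452; argument = 0.202 + (-1.443)/0.9452 = -1.3247 → -1.32.
α₁ = Φ(-1.32) = 0.0934; rank = round(400 × 0.0934) = 37; θ*₍37₎ = 2.807.
Upper: z₀ + z₂ = 1.847; 1 − a(z₀+z₂) = 1.0702; argument = 1.9279 → 1.93; α₂ = 0.9732; rank = 389; θ*₍389₎ = 3.972.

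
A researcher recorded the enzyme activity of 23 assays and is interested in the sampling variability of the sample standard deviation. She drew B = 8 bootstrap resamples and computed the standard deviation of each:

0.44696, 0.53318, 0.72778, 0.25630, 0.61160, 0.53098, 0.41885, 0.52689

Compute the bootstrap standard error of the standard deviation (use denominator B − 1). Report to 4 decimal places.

SE* = 0.1392

Bootstrap SE is the standard deviation of the 8 replicate standard deviations.
Mean of replicates: (0.44696 + 0.53318 + 0.72778 + 0.25630 + 0.61160 + 0.53098 + 0.41885 + 0.52689) / 8 = 4.052540 / 8 = 0.506567
Sum of squared deviations: (−0.059607)² + (+0.026613)² + (+0.221213)² + (−0.250267)² + (+0.105033)² + (+0.024413)² + (−0.087717)² + (+0.020323)² = 0.135565
Variance = 0.135565 / 7 = 0.019366
SE* = √0.019366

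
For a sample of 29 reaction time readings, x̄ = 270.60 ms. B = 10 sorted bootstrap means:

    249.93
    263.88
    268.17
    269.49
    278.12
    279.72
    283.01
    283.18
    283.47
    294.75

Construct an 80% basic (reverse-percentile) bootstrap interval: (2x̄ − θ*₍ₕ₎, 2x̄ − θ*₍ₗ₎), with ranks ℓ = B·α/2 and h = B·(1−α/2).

Percentile endpoints at ranks 1 and 9: θ*₍1₎ = 249.93, θ*₍9₎ = 283.47.
Basic interval reflects these around x̄:
  lower = 2 × 270.60 − 283.47 = 257.73
  upper = 2 × 270.60 − 249.93 = 291.27

(257.73, 291.27)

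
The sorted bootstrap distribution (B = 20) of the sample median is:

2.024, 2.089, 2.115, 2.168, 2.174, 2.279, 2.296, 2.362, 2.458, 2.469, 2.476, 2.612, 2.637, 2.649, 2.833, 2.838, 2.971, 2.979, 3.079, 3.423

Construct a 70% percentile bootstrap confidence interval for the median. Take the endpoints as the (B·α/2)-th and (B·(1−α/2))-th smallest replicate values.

α = 0.30; lower rank = 20 × 0.150 = 3; upper rank = 20 × 0.850 = 17.
The 3rd smallest replicate is 2.115; the 17th is 2.971.

(2.115, 2.971)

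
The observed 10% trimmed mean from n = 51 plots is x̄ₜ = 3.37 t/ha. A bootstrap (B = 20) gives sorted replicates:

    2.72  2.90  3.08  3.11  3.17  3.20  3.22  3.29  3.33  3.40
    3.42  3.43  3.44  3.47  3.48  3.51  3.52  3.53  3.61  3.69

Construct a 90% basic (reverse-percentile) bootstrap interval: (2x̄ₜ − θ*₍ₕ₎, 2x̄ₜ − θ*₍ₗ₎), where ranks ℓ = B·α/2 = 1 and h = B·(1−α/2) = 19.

Percentile endpoints at ranks 1 and 19: θ*₍1₎ = 2.72, θ*₍19₎ = 3.61.
Basic interval reflects these around x̄ₜ:
  lower = 2 × 3.37 − 3.61 = 3.13
  upper = 2 × 3.37 − 2.72 = 4.02

(3.13, 4.02)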